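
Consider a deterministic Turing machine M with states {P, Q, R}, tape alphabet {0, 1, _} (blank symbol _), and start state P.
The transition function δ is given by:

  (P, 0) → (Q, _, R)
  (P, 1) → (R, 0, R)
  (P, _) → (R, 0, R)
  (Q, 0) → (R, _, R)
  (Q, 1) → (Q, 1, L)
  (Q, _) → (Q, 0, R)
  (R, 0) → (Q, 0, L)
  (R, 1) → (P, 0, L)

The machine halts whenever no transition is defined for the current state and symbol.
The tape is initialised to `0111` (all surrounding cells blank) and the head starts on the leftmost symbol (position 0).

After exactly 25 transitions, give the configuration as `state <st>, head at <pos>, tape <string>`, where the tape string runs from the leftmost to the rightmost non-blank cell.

state Q, head at 3, tape 0000

P | [0]111   read 0 → write _, move R, go to Q
Q | _[1]11   read 1 → write 1, move L, go to Q
Q | [_]111   read _ → write 0, move R, go to Q
Q | 0[1]11   read 1 → write 1, move L, go to Q
Q | [0]111   read 0 → write _, move R, go to R
R | _[1]11   read 1 → write 0, move L, go to P
P | [_]011   read _ → write 0, move R, go to R
R | 0[0]11   read 0 → write 0, move L, go to Q
Q | [0]011   read 0 → write _, move R, go to R
R | _[0]11   read 0 → write 0, move L, go to Q
Q | [_]011   read _ → write 0, move R, go to Q
Q | 0[0]11   read 0 → write _, move R, go to R
R | 0_[1]1   read 1 → write 0, move L, go to P
P | 0[_]01   read _ → write 0, move R, go to R
R | 00[0]1   read 0 → write 0, move L, go to Q
Q | 0[0]01   read 0 → write _, move R, go to R
R | 0_[0]1   read 0 → write 0, move L, go to Q
Q | 0[_]01   read _ → write 0, move R, go to Q
Q | 00[0]1   read 0 → write _, move R, go to R
R | 00_[1]   read 1 → write 0, move L, go to P
P | 00[_]0   read _ → write 0, move R, go to R
R | 000[0]   read 0 → write 0, move L, go to Q
Q | 00[0]0   read 0 → write _, move R, go to R
R | 00_[0]   read 0 → write 0, move L, go to Q
Q | 00[_]0   read _ → write 0, move R, go to Q
Q | 000[0]
After 25 steps: state Q, head at 3, tape 0000.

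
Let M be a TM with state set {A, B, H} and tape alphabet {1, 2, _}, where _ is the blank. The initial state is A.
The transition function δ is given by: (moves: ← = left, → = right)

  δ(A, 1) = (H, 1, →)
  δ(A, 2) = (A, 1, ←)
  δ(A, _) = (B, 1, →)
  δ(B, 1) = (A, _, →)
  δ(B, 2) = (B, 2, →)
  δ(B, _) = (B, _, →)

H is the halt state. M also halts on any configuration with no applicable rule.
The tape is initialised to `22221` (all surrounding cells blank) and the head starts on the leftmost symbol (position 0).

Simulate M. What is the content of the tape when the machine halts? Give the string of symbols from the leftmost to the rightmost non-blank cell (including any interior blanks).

1111_1

A | _[2]2221_   read 2 → write 1, move ←, go to A
A | [_]12221_   read _ → write 1, move →, go to B
B | 1[1]2221_   read 1 → write _, move →, go to A
A | 1_[2]221_   read 2 → write 1, move ←, go to A
A | 1[_]1221_   read _ → write 1, move →, go to B
B | 11[1]221_   read 1 → write _, move →, go to A
A | 11_[2]21_   read 2 → write 1, move ←, go to A
A | 11[_]121_   read _ → write 1, move →, go to B
B | 111[1]21_   read 1 → write _, move →, go to A
A | 111_[2]1_   read 2 → write 1, move ←, go to A
A | 111[_]11_   read _ → write 1, move →, go to B
B | 1111[1]1_   read 1 → write _, move →, go to A
A | 1111_[1]_   read 1 → write 1, move →, go to H
H | 1111_1[_]
The non-blank tape span at halt is 1111_1.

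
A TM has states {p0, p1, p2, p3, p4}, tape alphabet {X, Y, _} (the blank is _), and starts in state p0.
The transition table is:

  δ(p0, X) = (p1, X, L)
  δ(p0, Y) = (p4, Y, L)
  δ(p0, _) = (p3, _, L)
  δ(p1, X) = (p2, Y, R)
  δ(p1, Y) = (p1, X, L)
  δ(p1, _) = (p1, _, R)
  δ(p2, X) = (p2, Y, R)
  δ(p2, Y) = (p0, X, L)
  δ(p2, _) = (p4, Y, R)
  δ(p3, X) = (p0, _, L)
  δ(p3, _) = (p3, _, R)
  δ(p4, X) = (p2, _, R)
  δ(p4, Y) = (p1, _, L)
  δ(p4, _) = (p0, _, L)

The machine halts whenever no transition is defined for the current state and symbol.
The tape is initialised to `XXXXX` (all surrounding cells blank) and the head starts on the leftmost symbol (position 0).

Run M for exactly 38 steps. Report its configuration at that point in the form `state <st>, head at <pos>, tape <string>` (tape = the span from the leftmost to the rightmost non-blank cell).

state p1, head at 2, tape YYYX_Y

state=p0 head=0 tape=_[X]XXXX__   (p0,X)→(p1,X,L)
state=p1 head=-1 tape=[_]XXXXX__   (p1,_)→(p1,_,R)
state=p1 head=0 tape=_[X]XXXX__   (p1,X)→(p2,Y,R)
state=p2 head=1 tape=_Y[X]XXX__   (p2,X)→(p2,Y,R)
state=p2 head=2 tape=_YY[X]XX__   (p2,X)→(p2,Y,R)
state=p2 head=3 tape=_YYY[X]X__   (p2,X)→(p2,Y,R)
state=p2 head=4 tape=_YYYY[X]__   (p2,X)→(p2,Y,R)
state=p2 head=5 tape=_YYYYY[_]_   (p2,_)→(p4,Y,R)
state=p4 head=6 tape=_YYYYYY[_]   (p4,_)→(p0,_,L)
state=p0 head=5 tape=_YYYYY[Y]_   (p0,Y)→(p4,Y,L)
state=p4 head=4 tape=_YYYY[Y]Y_   (p4,Y)→(p1,_,L)
state=p1 head=3 tape=_YYY[Y]_Y_   (p1,Y)→(p1,X,L)
state=p1 head=2 tape=_YY[Y]X_Y_   (p1,Y)→(p1,X,L)
state=p1 head=1 tape=_Y[Y]XX_Y_   (p1,Y)→(p1,X,L)
state=p1 head=0 tape=_[Y]XXX_Y_   (p1,Y)→(p1,X,L)
state=p1 head=-1 tape=[_]XXXX_Y_   (p1,_)→(p1,_,R)
state=p1 head=0 tape=_[X]XXX_Y_   (p1,X)→(p2,Y,R)
state=p2 head=1 tape=_Y[X]XX_Y_   (p2,X)→(p2,Y,R)
state=p2 head=2 tape=_YY[X]X_Y_   (p2,X)→(p2,Y,R)
state=p2 head=3 tape=_YYY[X]_Y_   (p2,X)→(p2,Y,R)
state=p2 head=4 tape=_YYYY[_]Y_   (p2,_)→(p4,Y,R)
state=p4 head=5 tape=_YYYYY[Y]_   (p4,Y)→(p1,_,L)
state=p1 head=4 tape=_YYYY[Y]__   (p1,Y)→(p1,X,L)
state=p1 head=3 tape=_YYY[Y]X__   (p1,Y)→(p1,X,L)
state=p1 head=2 tape=_YY[Y]XX__   (p1,Y)→(p1,X,L)
state=p1 head=1 tape=_Y[Y]XXX__   (p1,Y)→(p1,X,L)
state=p1 head=0 tape=_[Y]XXXX__   (p1,Y)→(p1,X,L)
state=p1 head=-1 tape=[_]XXXXX__   (p1,_)→(p1,_,R)
state=p1 head=0 tape=_[X]XXXX__   (p1,X)→(p2,Y,R)
state=p2 head=1 tape=_Y[X]XXX__   (p2,X)→(p2,Y,R)
state=p2 head=2 tape=_YY[X]XX__   (p2,X)→(p2,Y,R)
state=p2 head=3 tape=_YYY[X]X__   (p2,X)→(p2,Y,R)
state=p2 head=4 tape=_YYYY[X]__   (p2,X)→(p2,Y,R)
state=p2 head=5 tape=_YYYYY[_]_   (p2,_)→(p4,Y,R)
state=p4 head=6 tape=_YYYYYY[_]   (p4,_)→(p0,_,L)
state=p0 head=5 tape=_YYYYY[Y]_   (p0,Y)→(p4,Y,L)
state=p4 head=4 tape=_YYYY[Y]Y_   (p4,Y)→(p1,_,L)
state=p1 head=3 tape=_YYY[Y]_Y_   (p1,Y)→(p1,X,L)
state=p1 head=2 tape=_YY[Y]X_Y_
After 38 steps: state p1, head at 2, tape YYYX_Y.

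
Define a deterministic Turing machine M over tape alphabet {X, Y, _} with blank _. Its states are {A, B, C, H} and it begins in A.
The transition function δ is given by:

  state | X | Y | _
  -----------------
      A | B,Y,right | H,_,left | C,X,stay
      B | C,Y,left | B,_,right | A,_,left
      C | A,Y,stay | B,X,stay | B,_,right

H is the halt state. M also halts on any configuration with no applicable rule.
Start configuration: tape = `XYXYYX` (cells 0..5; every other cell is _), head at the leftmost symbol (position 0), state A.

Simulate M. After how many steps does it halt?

14

A | [X]YXYYX_   read X → write Y, move right, go to B
B | Y[Y]XYYX_   read Y → write _, move right, go to B
B | Y_[X]YYX_   read X → write Y, move left, go to C
C | Y[_]YYYX_   read _ → write _, move right, go to B
B | Y_[Y]YYX_   read Y → write _, move right, go to B
B | Y__[Y]YX_   read Y → write _, move right, go to B
B | Y___[Y]X_   read Y → write _, move right, go to B
B | Y____[X]_   read X → write Y, move left, go to C
C | Y___[_]Y_   read _ → write _, move right, go to B
B | Y____[Y]_   read Y → write _, move right, go to B
B | Y_____[_]   read _ → write _, move left, go to A
A | Y____[_]_   read _ → write X, move stay, go to C
C | Y____[X]_   read X → write Y, move stay, go to A
A | Y____[Y]_   read Y → write _, move left, go to H
H | Y___[_]__
M halts after 14 transitions.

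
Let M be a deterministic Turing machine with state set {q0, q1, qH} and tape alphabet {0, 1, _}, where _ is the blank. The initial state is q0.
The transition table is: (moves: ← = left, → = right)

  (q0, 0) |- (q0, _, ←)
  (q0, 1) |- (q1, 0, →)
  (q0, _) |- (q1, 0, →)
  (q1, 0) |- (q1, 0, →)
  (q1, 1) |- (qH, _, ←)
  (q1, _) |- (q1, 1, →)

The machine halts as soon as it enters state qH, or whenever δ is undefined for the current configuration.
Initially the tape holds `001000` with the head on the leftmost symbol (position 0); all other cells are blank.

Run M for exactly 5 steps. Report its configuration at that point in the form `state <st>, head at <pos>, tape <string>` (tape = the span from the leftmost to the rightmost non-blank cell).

state qH, head at 1, tape 010_000

q0 | _[0]01000   read 0 → write _, move ←, go to q0
q0 | [_]_01000   read _ → write 0, move →, go to q1
q1 | 0[_]01000   read _ → write 1, move →, go to q1
q1 | 01[0]1000   read 0 → write 0, move →, go to q1
q1 | 010[1]000   read 1 → write _, move ←, go to qH
qH | 01[0]_000
After 5 steps: state qH, head at 1, tape 010_000.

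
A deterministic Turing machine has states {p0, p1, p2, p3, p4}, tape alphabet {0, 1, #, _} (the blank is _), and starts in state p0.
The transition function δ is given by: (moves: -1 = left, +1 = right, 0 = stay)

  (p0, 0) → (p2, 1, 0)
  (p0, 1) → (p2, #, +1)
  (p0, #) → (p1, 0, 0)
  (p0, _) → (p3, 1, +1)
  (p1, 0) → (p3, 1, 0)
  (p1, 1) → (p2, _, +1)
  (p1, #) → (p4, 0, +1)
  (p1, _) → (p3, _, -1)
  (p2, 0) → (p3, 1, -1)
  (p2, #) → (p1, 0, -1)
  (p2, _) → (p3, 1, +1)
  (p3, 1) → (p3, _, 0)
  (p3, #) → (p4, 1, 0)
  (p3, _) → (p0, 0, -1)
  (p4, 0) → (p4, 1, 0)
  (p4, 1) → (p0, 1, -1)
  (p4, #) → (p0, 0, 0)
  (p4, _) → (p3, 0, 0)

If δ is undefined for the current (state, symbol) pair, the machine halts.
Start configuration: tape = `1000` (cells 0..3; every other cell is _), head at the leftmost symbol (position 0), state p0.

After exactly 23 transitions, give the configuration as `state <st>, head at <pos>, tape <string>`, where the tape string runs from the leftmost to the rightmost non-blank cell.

state p3, head at -3, tape #111100

state=p0 head=0 tape=___[1]000   (p0,1)→(p2,#,+1)
state=p2 head=1 tape=___#[0]00   (p2,0)→(p3,1,-1)
state=p3 head=0 tape=___[#]100   (p3,#)→(p4,1,0)
state=p4 head=0 tape=___[1]100   (p4,1)→(p0,1,-1)
state=p0 head=-1 tape=__[_]1100   (p0,_)→(p3,1,+1)
state=p3 head=0 tape=__1[1]100   (p3,1)→(p3,_,0)
state=p3 head=0 tape=__1[_]100   (p3,_)→(p0,0,-1)
state=p0 head=-1 tape=__[1]0100   (p0,1)→(p2,#,+1)
state=p2 head=0 tape=__#[0]100   (p2,0)→(p3,1,-1)
state=p3 head=-1 tape=__[#]1100   (p3,#)→(p4,1,0)
state=p4 head=-1 tape=__[1]1100   (p4,1)→(p0,1,-1)
state=p0 head=-2 tape=_[_]11100   (p0,_)→(p3,1,+1)
state=p3 head=-1 tape=_1[1]1100   (p3,1)→(p3,_,0)
state=p3 head=-1 tape=_1[_]1100   (p3,_)→(p0,0,-1)
state=p0 head=-2 tape=_[1]01100   (p0,1)→(p2,#,+1)
state=p2 head=-1 tape=_#[0]1100   (p2,0)→(p3,1,-1)
state=p3 head=-2 tape=_[#]11100   (p3,#)→(p4,1,0)
state=p4 head=-2 tape=_[1]11100   (p4,1)→(p0,1,-1)
state=p0 head=-3 tape=[_]111100   (p0,_)→(p3,1,+1)
state=p3 head=-2 tape=1[1]11100   (p3,1)→(p3,_,0)
state=p3 head=-2 tape=1[_]11100   (p3,_)→(p0,0,-1)
state=p0 head=-3 tape=[1]011100   (p0,1)→(p2,#,+1)
state=p2 head=-2 tape=#[0]11100   (p2,0)→(p3,1,-1)
state=p3 head=-3 tape=[#]111100
After 23 steps: state p3, head at -3, tape #111100.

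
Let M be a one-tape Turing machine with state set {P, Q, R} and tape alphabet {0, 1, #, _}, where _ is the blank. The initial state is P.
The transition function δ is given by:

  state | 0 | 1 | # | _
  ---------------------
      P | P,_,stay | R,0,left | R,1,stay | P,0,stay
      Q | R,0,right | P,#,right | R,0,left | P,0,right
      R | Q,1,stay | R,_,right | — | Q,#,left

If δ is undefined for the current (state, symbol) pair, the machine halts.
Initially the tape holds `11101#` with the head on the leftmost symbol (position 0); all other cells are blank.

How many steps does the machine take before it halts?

state=P head=0 tape=__[1]1101#   (P,1)→(R,0,left)
state=R head=-1 tape=_[_]01101#   (R,_)→(Q,#,left)
state=Q head=-2 tape=[_]#01101#   (Q,_)→(P,0,right)
state=P head=-1 tape=0[#]01101#   (P,#)→(R,1,stay)
state=R head=-1 tape=0[1]01101#   (R,1)→(R,_,right)
state=R head=0 tape=0_[0]1101#   (R,0)→(Q,1,stay)
state=Q head=0 tape=0_[1]1101#   (Q,1)→(P,#,right)
state=P head=1 tape=0_#[1]101#   (P,1)→(R,0,left)
state=R head=0 tape=0_[#]0101#
M halts after 8 transitions.

8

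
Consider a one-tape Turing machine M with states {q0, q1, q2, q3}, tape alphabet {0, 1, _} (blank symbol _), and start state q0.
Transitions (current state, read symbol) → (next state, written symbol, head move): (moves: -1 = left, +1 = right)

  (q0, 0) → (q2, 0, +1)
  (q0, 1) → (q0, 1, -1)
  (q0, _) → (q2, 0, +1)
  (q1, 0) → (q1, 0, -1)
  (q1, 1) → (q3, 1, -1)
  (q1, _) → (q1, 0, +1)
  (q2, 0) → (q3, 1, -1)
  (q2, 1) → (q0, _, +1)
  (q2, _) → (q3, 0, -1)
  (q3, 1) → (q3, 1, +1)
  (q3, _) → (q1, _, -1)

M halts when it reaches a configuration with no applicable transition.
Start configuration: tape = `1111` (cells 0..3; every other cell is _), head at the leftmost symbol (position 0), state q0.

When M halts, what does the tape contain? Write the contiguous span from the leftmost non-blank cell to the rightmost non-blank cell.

q0 | _[1]111__   read 1 → write 1, move -1, go to q0
q0 | [_]1111__   read _ → write 0, move +1, go to q2
q2 | 0[1]111__   read 1 → write _, move +1, go to q0
q0 | 0_[1]11__   read 1 → write 1, move -1, go to q0
q0 | 0[_]111__   read _ → write 0, move +1, go to q2
q2 | 00[1]11__   read 1 → write _, move +1, go to q0
q0 | 00_[1]1__   read 1 → write 1, move -1, go to q0
q0 | 00[_]11__   read _ → write 0, move +1, go to q2
q2 | 000[1]1__   read 1 → write _, move +1, go to q0
q0 | 000_[1]__   read 1 → write 1, move -1, go to q0
q0 | 000[_]1__   read _ → write 0, move +1, go to q2
q2 | 0000[1]__   read 1 → write _, move +1, go to q0
q0 | 0000_[_]_   read _ → write 0, move +1, go to q2
q2 | 0000_0[_]   read _ → write 0, move -1, go to q3
q3 | 0000_[0]0
The non-blank tape span at halt is 0000_00.

0000_00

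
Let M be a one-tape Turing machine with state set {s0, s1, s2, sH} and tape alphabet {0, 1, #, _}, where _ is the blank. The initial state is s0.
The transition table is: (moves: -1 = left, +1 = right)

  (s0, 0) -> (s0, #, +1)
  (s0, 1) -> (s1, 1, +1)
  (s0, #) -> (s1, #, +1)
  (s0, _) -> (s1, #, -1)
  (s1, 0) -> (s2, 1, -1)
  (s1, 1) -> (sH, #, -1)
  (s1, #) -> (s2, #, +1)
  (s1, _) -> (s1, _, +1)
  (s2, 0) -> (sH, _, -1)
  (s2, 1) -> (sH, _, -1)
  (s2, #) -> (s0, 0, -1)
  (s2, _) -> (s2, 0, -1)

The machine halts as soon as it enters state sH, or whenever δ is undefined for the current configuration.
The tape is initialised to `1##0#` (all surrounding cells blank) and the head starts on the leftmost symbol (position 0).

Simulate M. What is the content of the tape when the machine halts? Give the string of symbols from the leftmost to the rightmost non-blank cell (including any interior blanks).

110#

state=s0 head=0 tape=_[1]##0#   (s0,1)→(s1,1,+1)
state=s1 head=1 tape=_1[#]#0#   (s1,#)→(s2,#,+1)
state=s2 head=2 tape=_1#[#]0#   (s2,#)→(s0,0,-1)
state=s0 head=1 tape=_1[#]00#   (s0,#)→(s1,#,+1)
state=s1 head=2 tape=_1#[0]0#   (s1,0)→(s2,1,-1)
state=s2 head=1 tape=_1[#]10#   (s2,#)→(s0,0,-1)
state=s0 head=0 tape=_[1]010#   (s0,1)→(s1,1,+1)
state=s1 head=1 tape=_1[0]10#   (s1,0)→(s2,1,-1)
state=s2 head=0 tape=_[1]110#   (s2,1)→(sH,_,-1)
state=sH head=-1 tape=[_]_110#
The non-blank tape span at halt is 110#.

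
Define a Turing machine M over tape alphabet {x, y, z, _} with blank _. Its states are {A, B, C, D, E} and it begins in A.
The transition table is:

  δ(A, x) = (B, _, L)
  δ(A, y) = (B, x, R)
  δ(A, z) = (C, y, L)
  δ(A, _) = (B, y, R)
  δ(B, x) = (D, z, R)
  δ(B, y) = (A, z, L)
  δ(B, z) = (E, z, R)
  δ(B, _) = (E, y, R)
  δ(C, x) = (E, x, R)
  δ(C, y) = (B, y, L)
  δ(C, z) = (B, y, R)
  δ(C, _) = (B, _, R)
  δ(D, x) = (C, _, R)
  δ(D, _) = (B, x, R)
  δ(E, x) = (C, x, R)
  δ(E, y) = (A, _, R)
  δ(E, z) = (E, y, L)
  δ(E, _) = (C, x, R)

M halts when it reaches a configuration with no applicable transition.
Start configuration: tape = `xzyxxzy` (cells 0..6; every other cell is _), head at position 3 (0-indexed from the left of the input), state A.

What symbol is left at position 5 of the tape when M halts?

y

A | xzy[x]xzy   read x → write _, move L, go to B
B | xz[y]_xzy   read y → write z, move L, go to A
A | x[z]z_xzy   read z → write y, move L, go to C
C | [x]yz_xzy   read x → write x, move R, go to E
E | x[y]z_xzy   read y → write _, move R, go to A
A | x_[z]_xzy   read z → write y, move L, go to C
C | x[_]y_xzy   read _ → write _, move R, go to B
B | x_[y]_xzy   read y → write z, move L, go to A
A | x[_]z_xzy   read _ → write y, move R, go to B
B | xy[z]_xzy   read z → write z, move R, go to E
E | xyz[_]xzy   read _ → write x, move R, go to C
C | xyzx[x]zy   read x → write x, move R, go to E
E | xyzxx[z]y   read z → write y, move L, go to E
E | xyzx[x]yy   read x → write x, move R, go to C
C | xyzxx[y]y   read y → write y, move L, go to B
B | xyzx[x]yy   read x → write z, move R, go to D
D | xyzxz[y]y
Cell 5 holds y when M halts.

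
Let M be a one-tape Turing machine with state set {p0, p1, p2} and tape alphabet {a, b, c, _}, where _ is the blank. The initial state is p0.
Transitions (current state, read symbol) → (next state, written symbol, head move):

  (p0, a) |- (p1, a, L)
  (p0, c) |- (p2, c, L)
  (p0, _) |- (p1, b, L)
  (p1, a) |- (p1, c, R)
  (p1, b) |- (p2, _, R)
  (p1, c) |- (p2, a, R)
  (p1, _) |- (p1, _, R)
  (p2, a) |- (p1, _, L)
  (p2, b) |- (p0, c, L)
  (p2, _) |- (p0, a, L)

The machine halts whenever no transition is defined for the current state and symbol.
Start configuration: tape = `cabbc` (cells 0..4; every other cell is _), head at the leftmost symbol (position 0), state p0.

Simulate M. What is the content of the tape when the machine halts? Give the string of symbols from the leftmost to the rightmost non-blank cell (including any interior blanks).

c__cc

p0 | ___[c]abbc   read c → write c, move L, go to p2
p2 | __[_]cabbc   read _ → write a, move L, go to p0
p0 | _[_]acabbc   read _ → write b, move L, go to p1
p1 | [_]bacabbc   read _ → write _, move R, go to p1
p1 | _[b]acabbc   read b → write _, move R, go to p2
p2 | __[a]cabbc   read a → write _, move L, go to p1
p1 | _[_]_cabbc   read _ → write _, move R, go to p1
p1 | __[_]cabbc   read _ → write _, move R, go to p1
p1 | ___[c]abbc   read c → write a, move R, go to p2
p2 | ___a[a]bbc   read a → write _, move L, go to p1
p1 | ___[a]_bbc   read a → write c, move R, go to p1
p1 | ___c[_]bbc   read _ → write _, move R, go to p1
p1 | ___c_[b]bc   read b → write _, move R, go to p2
p2 | ___c__[b]c   read b → write c, move L, go to p0
p0 | ___c_[_]cc   read _ → write b, move L, go to p1
p1 | ___c[_]bcc   read _ → write _, move R, go to p1
p1 | ___c_[b]cc   read b → write _, move R, go to p2
p2 | ___c__[c]c
The non-blank tape span at halt is c__cc.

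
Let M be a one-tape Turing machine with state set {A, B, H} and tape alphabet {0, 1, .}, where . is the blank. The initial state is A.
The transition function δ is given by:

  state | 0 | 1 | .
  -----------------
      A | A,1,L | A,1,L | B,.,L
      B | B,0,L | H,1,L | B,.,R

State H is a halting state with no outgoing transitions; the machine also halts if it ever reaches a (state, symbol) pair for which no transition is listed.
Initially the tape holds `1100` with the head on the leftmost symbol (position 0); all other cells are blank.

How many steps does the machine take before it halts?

A | ..[1]100   read 1 → write 1, move L, go to A
A | .[.]1100   read . → write ., move L, go to B
B | [.].1100   read . → write ., move R, go to B
B | .[.]1100   read . → write ., move R, go to B
B | ..[1]100   read 1 → write 1, move L, go to H
H | .[.]1100
M halts after 5 transitions.

5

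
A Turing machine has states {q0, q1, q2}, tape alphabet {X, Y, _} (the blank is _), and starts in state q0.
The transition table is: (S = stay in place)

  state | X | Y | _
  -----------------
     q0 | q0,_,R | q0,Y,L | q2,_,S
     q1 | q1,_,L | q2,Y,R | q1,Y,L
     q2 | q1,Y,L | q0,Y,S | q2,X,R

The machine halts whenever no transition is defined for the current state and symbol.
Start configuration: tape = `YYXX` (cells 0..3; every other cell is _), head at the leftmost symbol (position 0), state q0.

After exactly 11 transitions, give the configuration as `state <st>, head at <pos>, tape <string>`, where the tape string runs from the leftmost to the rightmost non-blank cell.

state q0, head at -1, tape XYYXX

q0 | _[Y]YXX   read Y → write Y, move L, go to q0
q0 | [_]YYXX   read _ → write _, move S, go to q2
q2 | [_]YYXX   read _ → write X, move R, go to q2
q2 | X[Y]YXX   read Y → write Y, move S, go to q0
q0 | X[Y]YXX   read Y → write Y, move L, go to q0
q0 | [X]YYXX   read X → write _, move R, go to q0
q0 | _[Y]YXX   read Y → write Y, move L, go to q0
q0 | [_]YYXX   read _ → write _, move S, go to q2
q2 | [_]YYXX   read _ → write X, move R, go to q2
q2 | X[Y]YXX   read Y → write Y, move S, go to q0
q0 | X[Y]YXX   read Y → write Y, move L, go to q0
q0 | [X]YYXX
After 11 steps: state q0, head at -1, tape XYYXX.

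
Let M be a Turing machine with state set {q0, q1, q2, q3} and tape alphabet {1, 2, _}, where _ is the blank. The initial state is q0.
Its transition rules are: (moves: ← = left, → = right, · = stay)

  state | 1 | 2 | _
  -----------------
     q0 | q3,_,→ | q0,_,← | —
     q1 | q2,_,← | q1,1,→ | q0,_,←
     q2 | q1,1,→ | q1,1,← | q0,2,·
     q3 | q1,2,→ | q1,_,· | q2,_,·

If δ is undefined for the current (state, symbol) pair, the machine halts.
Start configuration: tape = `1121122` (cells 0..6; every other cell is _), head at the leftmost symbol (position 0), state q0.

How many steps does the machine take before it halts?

10

state=q0 head=0 tape=[1]121122   (q0,1)→(q3,_,→)
state=q3 head=1 tape=_[1]21122   (q3,1)→(q1,2,→)
state=q1 head=2 tape=_2[2]1122   (q1,2)→(q1,1,→)
state=q1 head=3 tape=_21[1]122   (q1,1)→(q2,_,←)
state=q2 head=2 tape=_2[1]_122   (q2,1)→(q1,1,→)
state=q1 head=3 tape=_21[_]122   (q1,_)→(q0,_,←)
state=q0 head=2 tape=_2[1]_122   (q0,1)→(q3,_,→)
state=q3 head=3 tape=_2_[_]122   (q3,_)→(q2,_,·)
state=q2 head=3 tape=_2_[_]122   (q2,_)→(q0,2,·)
state=q0 head=3 tape=_2_[2]122   (q0,2)→(q0,_,←)
state=q0 head=2 tape=_2[_]_122
M halts after 10 transitions.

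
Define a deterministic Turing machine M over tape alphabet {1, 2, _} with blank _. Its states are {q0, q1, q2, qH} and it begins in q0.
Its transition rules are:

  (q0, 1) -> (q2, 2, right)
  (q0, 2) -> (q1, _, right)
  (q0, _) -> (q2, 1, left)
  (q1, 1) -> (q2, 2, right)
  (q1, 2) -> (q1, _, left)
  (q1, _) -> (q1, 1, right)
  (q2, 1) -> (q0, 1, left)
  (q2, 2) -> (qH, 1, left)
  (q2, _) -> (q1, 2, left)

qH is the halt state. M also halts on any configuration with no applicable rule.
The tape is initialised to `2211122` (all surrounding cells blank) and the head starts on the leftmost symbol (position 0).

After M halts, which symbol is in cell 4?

2

q0 | [2]211122   read 2 → write _, move right, go to q1
q1 | _[2]11122   read 2 → write _, move left, go to q1
q1 | [_]_11122   read _ → write 1, move right, go to q1
q1 | 1[_]11122   read _ → write 1, move right, go to q1
q1 | 11[1]1122   read 1 → write 2, move right, go to q2
q2 | 112[1]122   read 1 → write 1, move left, go to q0
q0 | 11[2]1122   read 2 → write _, move right, go to q1
q1 | 11_[1]122   read 1 → write 2, move right, go to q2
q2 | 11_2[1]22   read 1 → write 1, move left, go to q0
q0 | 11_[2]122   read 2 → write _, move right, go to q1
q1 | 11__[1]22   read 1 → write 2, move right, go to q2
q2 | 11__2[2]2   read 2 → write 1, move left, go to qH
qH | 11__[2]12
Cell 4 holds 2 when M halts.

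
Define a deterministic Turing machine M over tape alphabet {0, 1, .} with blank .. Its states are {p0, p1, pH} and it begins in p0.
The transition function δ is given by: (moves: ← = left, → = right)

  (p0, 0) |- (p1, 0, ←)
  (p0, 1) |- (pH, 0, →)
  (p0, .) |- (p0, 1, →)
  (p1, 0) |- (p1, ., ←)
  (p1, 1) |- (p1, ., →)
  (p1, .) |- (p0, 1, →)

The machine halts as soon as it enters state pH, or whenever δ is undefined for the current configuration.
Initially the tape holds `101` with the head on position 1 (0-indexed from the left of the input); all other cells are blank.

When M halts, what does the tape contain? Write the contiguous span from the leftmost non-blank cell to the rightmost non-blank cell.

state=p0 head=1 tape=1[0]1.   (p0,0)→(p1,0,←)
state=p1 head=0 tape=[1]01.   (p1,1)→(p1,.,→)
state=p1 head=1 tape=.[0]1.   (p1,0)→(p1,.,←)
state=p1 head=0 tape=[.].1.   (p1,.)→(p0,1,→)
state=p0 head=1 tape=1[.]1.   (p0,.)→(p0,1,→)
state=p0 head=2 tape=11[1].   (p0,1)→(pH,0,→)
state=pH head=3 tape=110[.]
The non-blank tape span at halt is 110.

110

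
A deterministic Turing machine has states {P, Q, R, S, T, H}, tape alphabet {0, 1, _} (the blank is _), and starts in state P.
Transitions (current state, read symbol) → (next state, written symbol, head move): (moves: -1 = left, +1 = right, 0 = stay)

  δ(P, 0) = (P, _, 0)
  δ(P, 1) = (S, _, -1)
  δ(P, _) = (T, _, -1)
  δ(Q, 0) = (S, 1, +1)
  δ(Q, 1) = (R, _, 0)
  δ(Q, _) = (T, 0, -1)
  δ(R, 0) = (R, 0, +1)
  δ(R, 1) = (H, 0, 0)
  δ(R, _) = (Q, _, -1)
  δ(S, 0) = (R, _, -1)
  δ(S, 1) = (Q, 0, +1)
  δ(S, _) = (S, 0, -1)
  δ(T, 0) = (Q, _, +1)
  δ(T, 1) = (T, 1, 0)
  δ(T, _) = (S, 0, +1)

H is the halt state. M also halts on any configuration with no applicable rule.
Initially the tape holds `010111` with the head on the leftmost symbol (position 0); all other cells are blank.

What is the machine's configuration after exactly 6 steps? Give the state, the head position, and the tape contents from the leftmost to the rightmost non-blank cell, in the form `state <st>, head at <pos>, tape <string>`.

state Q, head at -3, tape 010111

P | ___[0]10111   read 0 → write _, move 0, go to P
P | ___[_]10111   read _ → write _, move -1, go to T
T | __[_]_10111   read _ → write 0, move +1, go to S
S | __0[_]10111   read _ → write 0, move -1, go to S
S | __[0]010111   read 0 → write _, move -1, go to R
R | _[_]_010111   read _ → write _, move -1, go to Q
Q | [_]__010111
After 6 steps: state Q, head at -3, tape 010111.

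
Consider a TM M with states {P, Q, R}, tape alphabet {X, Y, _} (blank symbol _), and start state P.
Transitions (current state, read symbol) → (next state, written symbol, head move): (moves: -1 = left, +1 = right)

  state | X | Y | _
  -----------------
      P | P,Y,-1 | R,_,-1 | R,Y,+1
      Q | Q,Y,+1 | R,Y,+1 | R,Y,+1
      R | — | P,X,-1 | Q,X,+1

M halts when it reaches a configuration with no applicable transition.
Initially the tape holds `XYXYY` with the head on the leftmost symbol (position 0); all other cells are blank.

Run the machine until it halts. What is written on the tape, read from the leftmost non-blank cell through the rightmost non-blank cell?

XYXYXYY

P | __[X]YXYY   read X → write Y, move -1, go to P
P | _[_]YYXYY   read _ → write Y, move +1, go to R
R | _Y[Y]YXYY   read Y → write X, move -1, go to P
P | _[Y]XYXYY   read Y → write _, move -1, go to R
R | [_]_XYXYY   read _ → write X, move +1, go to Q
Q | X[_]XYXYY   read _ → write Y, move +1, go to R
R | XY[X]YXYY
The non-blank tape span at halt is XYXYXYY.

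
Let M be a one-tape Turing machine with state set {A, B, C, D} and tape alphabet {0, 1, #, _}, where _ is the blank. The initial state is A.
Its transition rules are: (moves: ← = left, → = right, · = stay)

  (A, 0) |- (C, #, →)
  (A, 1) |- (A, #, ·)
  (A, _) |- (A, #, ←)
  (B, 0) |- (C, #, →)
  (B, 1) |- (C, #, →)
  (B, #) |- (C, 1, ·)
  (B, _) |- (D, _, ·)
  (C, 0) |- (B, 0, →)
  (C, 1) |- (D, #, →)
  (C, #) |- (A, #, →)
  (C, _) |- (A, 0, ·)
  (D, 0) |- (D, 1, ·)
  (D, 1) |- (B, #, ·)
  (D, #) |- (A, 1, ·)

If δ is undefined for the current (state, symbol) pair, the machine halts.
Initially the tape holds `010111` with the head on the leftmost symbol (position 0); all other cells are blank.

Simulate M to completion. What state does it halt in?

D

state=A head=0 tape=[0]10111_   (A,0)→(C,#,→)
state=C head=1 tape=#[1]0111_   (C,1)→(D,#,→)
state=D head=2 tape=##[0]111_   (D,0)→(D,1,·)
state=D head=2 tape=##[1]111_   (D,1)→(B,#,·)
state=B head=2 tape=##[#]111_   (B,#)→(C,1,·)
state=C head=2 tape=##[1]111_   (C,1)→(D,#,→)
state=D head=3 tape=###[1]11_   (D,1)→(B,#,·)
state=B head=3 tape=###[#]11_   (B,#)→(C,1,·)
state=C head=3 tape=###[1]11_   (C,1)→(D,#,→)
state=D head=4 tape=####[1]1_   (D,1)→(B,#,·)
state=B head=4 tape=####[#]1_   (B,#)→(C,1,·)
state=C head=4 tape=####[1]1_   (C,1)→(D,#,→)
state=D head=5 tape=#####[1]_   (D,1)→(B,#,·)
state=B head=5 tape=#####[#]_   (B,#)→(C,1,·)
state=C head=5 tape=#####[1]_   (C,1)→(D,#,→)
state=D head=6 tape=######[_]
No transition is defined for (D, _); M halts in state D.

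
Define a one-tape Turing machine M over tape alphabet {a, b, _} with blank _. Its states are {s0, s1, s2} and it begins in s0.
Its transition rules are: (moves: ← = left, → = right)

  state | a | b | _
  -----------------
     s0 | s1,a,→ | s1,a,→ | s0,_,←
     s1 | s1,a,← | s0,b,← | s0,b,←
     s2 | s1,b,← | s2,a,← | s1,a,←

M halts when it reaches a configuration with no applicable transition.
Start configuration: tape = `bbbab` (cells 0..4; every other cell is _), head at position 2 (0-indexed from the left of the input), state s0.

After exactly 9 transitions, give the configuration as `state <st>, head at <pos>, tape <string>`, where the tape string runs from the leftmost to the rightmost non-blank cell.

state s1, head at 1, tape abaab

s0 | bb[b]ab   read b → write a, move →, go to s1
s1 | bba[a]b   read a → write a, move ←, go to s1
s1 | bb[a]ab   read a → write a, move ←, go to s1
s1 | b[b]aab   read b → write b, move ←, go to s0
s0 | [b]baab   read b → write a, move →, go to s1
s1 | a[b]aab   read b → write b, move ←, go to s0
s0 | [a]baab   read a → write a, move →, go to s1
s1 | a[b]aab   read b → write b, move ←, go to s0
s0 | [a]baab   read a → write a, move →, go to s1
s1 | a[b]aab
After 9 steps: state s1, head at 1, tape abaab.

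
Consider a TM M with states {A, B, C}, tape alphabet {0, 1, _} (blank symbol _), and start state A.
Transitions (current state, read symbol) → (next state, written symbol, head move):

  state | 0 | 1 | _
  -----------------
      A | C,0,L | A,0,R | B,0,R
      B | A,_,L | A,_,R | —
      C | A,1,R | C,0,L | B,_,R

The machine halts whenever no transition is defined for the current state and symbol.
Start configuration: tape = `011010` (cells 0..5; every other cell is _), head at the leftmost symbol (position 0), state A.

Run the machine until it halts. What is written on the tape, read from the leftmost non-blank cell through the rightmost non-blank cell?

0_11010

A | _[0]11010   read 0 → write 0, move L, go to C
C | [_]011010   read _ → write _, move R, go to B
B | _[0]11010   read 0 → write _, move L, go to A
A | [_]_11010   read _ → write 0, move R, go to B
B | 0[_]11010
The non-blank tape span at halt is 0_11010.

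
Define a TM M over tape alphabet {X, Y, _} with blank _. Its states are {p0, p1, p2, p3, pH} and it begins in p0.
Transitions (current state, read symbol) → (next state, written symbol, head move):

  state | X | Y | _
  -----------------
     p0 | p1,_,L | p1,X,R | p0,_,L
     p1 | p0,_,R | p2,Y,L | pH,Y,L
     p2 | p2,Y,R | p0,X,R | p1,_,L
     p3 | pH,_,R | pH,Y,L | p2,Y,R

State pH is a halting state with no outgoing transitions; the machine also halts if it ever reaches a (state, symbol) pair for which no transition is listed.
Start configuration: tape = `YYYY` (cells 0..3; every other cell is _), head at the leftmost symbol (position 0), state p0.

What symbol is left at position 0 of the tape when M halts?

X

p0 | [Y]YYY_   read Y → write X, move R, go to p1
p1 | X[Y]YY_   read Y → write Y, move L, go to p2
p2 | [X]YYY_   read X → write Y, move R, go to p2
p2 | Y[Y]YY_   read Y → write X, move R, go to p0
p0 | YX[Y]Y_   read Y → write X, move R, go to p1
p1 | YXX[Y]_   read Y → write Y, move L, go to p2
p2 | YX[X]Y_   read X → write Y, move R, go to p2
p2 | YXY[Y]_   read Y → write X, move R, go to p0
p0 | YXYX[_]   read _ → write _, move L, go to p0
p0 | YXY[X]_   read X → write _, move L, go to p1
p1 | YX[Y]__   read Y → write Y, move L, go to p2
p2 | Y[X]Y__   read X → write Y, move R, go to p2
p2 | YY[Y]__   read Y → write X, move R, go to p0
p0 | YYX[_]_   read _ → write _, move L, go to p0
p0 | YY[X]__   read X → write _, move L, go to p1
p1 | Y[Y]___   read Y → write Y, move L, go to p2
p2 | [Y]Y___   read Y → write X, move R, go to p0
p0 | X[Y]___   read Y → write X, move R, go to p1
p1 | XX[_]__   read _ → write Y, move L, go to pH
pH | X[X]Y__
Cell 0 holds X when M halts.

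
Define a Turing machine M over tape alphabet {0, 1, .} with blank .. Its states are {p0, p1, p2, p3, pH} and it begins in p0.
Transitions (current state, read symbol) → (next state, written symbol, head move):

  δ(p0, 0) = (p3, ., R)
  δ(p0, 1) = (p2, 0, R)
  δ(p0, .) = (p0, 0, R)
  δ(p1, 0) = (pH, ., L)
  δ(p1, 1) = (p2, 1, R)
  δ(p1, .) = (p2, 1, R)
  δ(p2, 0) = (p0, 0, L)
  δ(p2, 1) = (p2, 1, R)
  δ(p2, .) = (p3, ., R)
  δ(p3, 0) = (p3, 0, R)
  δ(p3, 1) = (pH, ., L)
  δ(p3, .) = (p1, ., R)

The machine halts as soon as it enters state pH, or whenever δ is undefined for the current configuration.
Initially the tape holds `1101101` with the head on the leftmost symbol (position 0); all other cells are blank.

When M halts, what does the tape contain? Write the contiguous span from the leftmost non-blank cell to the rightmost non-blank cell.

state=p0 head=0 tape=[1]101101   (p0,1)→(p2,0,R)
state=p2 head=1 tape=0[1]01101   (p2,1)→(p2,1,R)
state=p2 head=2 tape=01[0]1101   (p2,0)→(p0,0,L)
state=p0 head=1 tape=0[1]01101   (p0,1)→(p2,0,R)
state=p2 head=2 tape=00[0]1101   (p2,0)→(p0,0,L)
state=p0 head=1 tape=0[0]01101   (p0,0)→(p3,.,R)
state=p3 head=2 tape=0.[0]1101   (p3,0)→(p3,0,R)
state=p3 head=3 tape=0.0[1]101   (p3,1)→(pH,.,L)
state=pH head=2 tape=0.[0].101
The non-blank tape span at halt is 0.0.101.

0.0.101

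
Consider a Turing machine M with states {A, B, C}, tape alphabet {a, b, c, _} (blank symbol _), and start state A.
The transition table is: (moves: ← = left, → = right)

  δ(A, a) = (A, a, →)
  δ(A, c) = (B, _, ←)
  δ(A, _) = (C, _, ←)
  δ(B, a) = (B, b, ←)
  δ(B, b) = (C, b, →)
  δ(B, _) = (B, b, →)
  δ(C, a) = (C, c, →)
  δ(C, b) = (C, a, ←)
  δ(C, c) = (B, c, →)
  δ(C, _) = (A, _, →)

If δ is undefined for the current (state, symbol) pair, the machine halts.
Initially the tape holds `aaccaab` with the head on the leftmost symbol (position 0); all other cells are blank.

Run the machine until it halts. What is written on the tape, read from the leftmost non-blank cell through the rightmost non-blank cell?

A | __[a]accaab   read a → write a, move →, go to A
A | __a[a]ccaab   read a → write a, move →, go to A
A | __aa[c]caab   read c → write _, move ←, go to B
B | __a[a]_caab   read a → write b, move ←, go to B
B | __[a]b_caab   read a → write b, move ←, go to B
B | _[_]bb_caab   read _ → write b, move →, go to B
B | _b[b]b_caab   read b → write b, move →, go to C
C | _bb[b]_caab   read b → write a, move ←, go to C
C | _b[b]a_caab   read b → write a, move ←, go to C
C | _[b]aa_caab   read b → write a, move ←, go to C
C | [_]aaa_caab   read _ → write _, move →, go to A
A | _[a]aa_caab   read a → write a, move →, go to A
A | _a[a]a_caab   read a → write a, move →, go to A
A | _aa[a]_caab   read a → write a, move →, go to A
A | _aaa[_]caab   read _ → write _, move ←, go to C
C | _aa[a]_caab   read a → write c, move →, go to C
C | _aac[_]caab   read _ → write _, move →, go to A
A | _aac_[c]aab   read c → write _, move ←, go to B
B | _aac[_]_aab   read _ → write b, move →, go to B
B | _aacb[_]aab   read _ → write b, move →, go to B
B | _aacbb[a]ab   read a → write b, move ←, go to B
B | _aacb[b]bab   read b → write b, move →, go to C
C | _aacbb[b]ab   read b → write a, move ←, go to C
C | _aacb[b]aab   read b → write a, move ←, go to C
C | _aac[b]aaab   read b → write a, move ←, go to C
C | _aa[c]aaaab   read c → write c, move →, go to B
B | _aac[a]aaab   read a → write b, move ←, go to B
B | _aa[c]baaab
The non-blank tape span at halt is aacbaaab.

aacbaaab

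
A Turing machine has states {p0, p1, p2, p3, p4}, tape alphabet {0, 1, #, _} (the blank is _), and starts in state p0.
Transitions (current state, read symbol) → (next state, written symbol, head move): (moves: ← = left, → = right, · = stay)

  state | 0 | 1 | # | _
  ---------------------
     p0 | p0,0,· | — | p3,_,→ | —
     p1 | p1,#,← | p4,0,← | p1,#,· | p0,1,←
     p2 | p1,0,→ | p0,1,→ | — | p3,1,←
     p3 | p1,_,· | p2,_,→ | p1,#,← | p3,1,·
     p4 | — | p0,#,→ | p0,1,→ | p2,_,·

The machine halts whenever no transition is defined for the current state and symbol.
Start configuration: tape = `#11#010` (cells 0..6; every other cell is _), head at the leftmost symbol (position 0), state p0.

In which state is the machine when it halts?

p0 | [#]11#010   read # → write _, move →, go to p3
p3 | _[1]1#010   read 1 → write _, move →, go to p2
p2 | __[1]#010   read 1 → write 1, move →, go to p0
p0 | __1[#]010   read # → write _, move →, go to p3
p3 | __1_[0]10   read 0 → write _, move ·, go to p1
p1 | __1_[_]10   read _ → write 1, move ←, go to p0
p0 | __1[_]110
No transition is defined for (p0, _); M halts in state p0.

p0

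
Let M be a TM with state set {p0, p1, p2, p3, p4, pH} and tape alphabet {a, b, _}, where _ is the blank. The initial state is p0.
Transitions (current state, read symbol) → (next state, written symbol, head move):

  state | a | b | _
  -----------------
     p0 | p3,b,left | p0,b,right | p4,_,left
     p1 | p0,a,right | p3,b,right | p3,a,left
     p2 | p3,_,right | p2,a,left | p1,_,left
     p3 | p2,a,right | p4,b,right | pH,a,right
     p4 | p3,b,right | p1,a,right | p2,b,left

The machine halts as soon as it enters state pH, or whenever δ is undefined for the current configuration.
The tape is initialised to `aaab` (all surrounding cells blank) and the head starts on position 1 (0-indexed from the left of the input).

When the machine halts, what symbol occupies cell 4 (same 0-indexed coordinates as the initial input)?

b

p0 | a[a]ab_   read a → write b, move left, go to p3
p3 | [a]bab_   read a → write a, move right, go to p2
p2 | a[b]ab_   read b → write a, move left, go to p2
p2 | [a]aab_   read a → write _, move right, go to p3
p3 | _[a]ab_   read a → write a, move right, go to p2
p2 | _a[a]b_   read a → write _, move right, go to p3
p3 | _a_[b]_   read b → write b, move right, go to p4
p4 | _a_b[_]   read _ → write b, move left, go to p2
p2 | _a_[b]b   read b → write a, move left, go to p2
p2 | _a[_]ab   read _ → write _, move left, go to p1
p1 | _[a]_ab   read a → write a, move right, go to p0
p0 | _a[_]ab   read _ → write _, move left, go to p4
p4 | _[a]_ab   read a → write b, move right, go to p3
p3 | _b[_]ab   read _ → write a, move right, go to pH
pH | _ba[a]b
Cell 4 holds b when M halts.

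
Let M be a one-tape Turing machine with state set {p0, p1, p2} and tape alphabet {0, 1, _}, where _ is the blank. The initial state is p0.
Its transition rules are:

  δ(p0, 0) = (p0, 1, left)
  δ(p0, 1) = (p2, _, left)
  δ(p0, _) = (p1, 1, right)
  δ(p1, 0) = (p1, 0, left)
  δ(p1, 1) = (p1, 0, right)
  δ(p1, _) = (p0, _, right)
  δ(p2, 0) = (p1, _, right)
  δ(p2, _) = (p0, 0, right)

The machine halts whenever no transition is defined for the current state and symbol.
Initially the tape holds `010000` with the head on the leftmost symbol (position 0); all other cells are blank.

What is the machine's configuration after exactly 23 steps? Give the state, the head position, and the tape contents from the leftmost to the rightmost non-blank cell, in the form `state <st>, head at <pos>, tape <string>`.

state p1, head at -1, tape 100000000

state=p0 head=0 tape=___[0]10000   (p0,0)→(p0,1,left)
state=p0 head=-1 tape=__[_]110000   (p0,_)→(p1,1,right)
state=p1 head=0 tape=__1[1]10000   (p1,1)→(p1,0,right)
state=p1 head=1 tape=__10[1]0000   (p1,1)→(p1,0,right)
state=p1 head=2 tape=__100[0]000   (p1,0)→(p1,0,left)
state=p1 head=1 tape=__10[0]0000   (p1,0)→(p1,0,left)
state=p1 head=0 tape=__1[0]00000   (p1,0)→(p1,0,left)
state=p1 head=-1 tape=__[1]000000   (p1,1)→(p1,0,right)
state=p1 head=0 tape=__0[0]00000   (p1,0)→(p1,0,left)
state=p1 head=-1 tape=__[0]000000   (p1,0)→(p1,0,left)
state=p1 head=-2 tape=_[_]0000000   (p1,_)→(p0,_,right)
state=p0 head=-1 tape=__[0]000000   (p0,0)→(p0,1,left)
state=p0 head=-2 tape=_[_]1000000   (p0,_)→(p1,1,right)
state=p1 head=-1 tape=_1[1]000000   (p1,1)→(p1,0,right)
state=p1 head=0 tape=_10[0]00000   (p1,0)→(p1,0,left)
state=p1 head=-1 tape=_1[0]000000   (p1,0)→(p1,0,left)
state=p1 head=-2 tape=_[1]0000000   (p1,1)→(p1,0,right)
state=p1 head=-1 tape=_0[0]000000   (p1,0)→(p1,0,left)
state=p1 head=-2 tape=_[0]0000000   (p1,0)→(p1,0,left)
state=p1 head=-3 tape=[_]00000000   (p1,_)→(p0,_,right)
state=p0 head=-2 tape=_[0]0000000   (p0,0)→(p0,1,left)
state=p0 head=-3 tape=[_]10000000   (p0,_)→(p1,1,right)
state=p1 head=-2 tape=1[1]0000000   (p1,1)→(p1,0,right)
state=p1 head=-1 tape=10[0]000000
After 23 steps: state p1, head at -1, tape 100000000.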